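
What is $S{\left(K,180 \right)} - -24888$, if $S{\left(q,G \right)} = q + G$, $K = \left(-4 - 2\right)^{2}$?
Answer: $25104$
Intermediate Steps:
$K = 36$ ($K = \left(-6\right)^{2} = 36$)
$S{\left(q,G \right)} = G + q$
$S{\left(K,180 \right)} - -24888 = \left(180 + 36\right) - -24888 = 216 + 24888 = 25104$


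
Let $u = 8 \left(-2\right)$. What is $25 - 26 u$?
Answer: $441$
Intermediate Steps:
$u = -16$
$25 - 26 u = 25 - -416 = 25 + 416 = 441$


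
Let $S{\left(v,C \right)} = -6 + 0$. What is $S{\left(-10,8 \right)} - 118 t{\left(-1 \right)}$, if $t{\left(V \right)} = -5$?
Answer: $584$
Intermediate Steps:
$S{\left(v,C \right)} = -6$
$S{\left(-10,8 \right)} - 118 t{\left(-1 \right)} = -6 - -590 = -6 + 590 = 584$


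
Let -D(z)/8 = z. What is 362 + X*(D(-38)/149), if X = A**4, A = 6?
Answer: 447922/149 ≈ 3006.2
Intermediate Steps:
X = 1296 (X = 6**4 = 1296)
D(z) = -8*z
362 + X*(D(-38)/149) = 362 + 1296*(-8*(-38)/149) = 362 + 1296*(304*(1/149)) = 362 + 1296*(304/149) = 362 + 393984/149 = 447922/149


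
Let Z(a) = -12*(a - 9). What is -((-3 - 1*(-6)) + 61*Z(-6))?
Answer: -10983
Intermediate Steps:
Z(a) = 108 - 12*a (Z(a) = -12*(-9 + a) = 108 - 12*a)
-((-3 - 1*(-6)) + 61*Z(-6)) = -((-3 - 1*(-6)) + 61*(108 - 12*(-6))) = -((-3 + 6) + 61*(108 + 72)) = -(3 + 61*180) = -(3 + 10980) = -1*10983 = -10983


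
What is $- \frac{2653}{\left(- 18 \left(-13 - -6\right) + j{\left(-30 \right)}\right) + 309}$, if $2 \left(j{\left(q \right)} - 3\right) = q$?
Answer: $- \frac{2653}{423} \approx -6.2719$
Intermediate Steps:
$j{\left(q \right)} = 3 + \frac{q}{2}$
$- \frac{2653}{\left(- 18 \left(-13 - -6\right) + j{\left(-30 \right)}\right) + 309} = - \frac{2653}{\left(- 18 \left(-13 - -6\right) + \left(3 + \frac{1}{2} \left(-30\right)\right)\right) + 309} = - \frac{2653}{\left(- 18 \left(-13 + 6\right) + \left(3 - 15\right)\right) + 309} = - \frac{2653}{\left(\left(-18\right) \left(-7\right) - 12\right) + 309} = - \frac{2653}{\left(126 - 12\right) + 309} = - \frac{2653}{114 + 309} = - \frac{2653}{423}$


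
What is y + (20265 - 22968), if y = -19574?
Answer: -22277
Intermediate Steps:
y + (20265 - 22968) = -19574 + (20265 - 22968) = -19574 - 2703 = -22277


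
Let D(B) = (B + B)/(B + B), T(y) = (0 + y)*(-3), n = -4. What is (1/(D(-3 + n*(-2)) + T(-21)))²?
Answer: 1/4096 ≈ 0.00024414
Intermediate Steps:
T(y) = -3*y (T(y) = y*(-3) = -3*y)
D(B) = 1 (D(B) = (2*B)/((2*B)) = (2*B)*(1/(2*B)) = 1)
(1/(D(-3 + n*(-2)) + T(-21)))² = (1/(1 - 3*(-21)))² = (1/(1 + 63))² = (1/64)² = 1/4096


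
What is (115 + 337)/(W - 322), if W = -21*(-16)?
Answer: 226/7 ≈ 32.286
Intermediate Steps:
W = 336
(115 + 337)/(W - 322) = (115 + 337)/(336 - 322) = 452/14 = 452*(1/14) = 226/7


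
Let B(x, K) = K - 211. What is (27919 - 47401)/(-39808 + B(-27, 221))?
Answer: 3247/6633 ≈ 0.48952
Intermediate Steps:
B(x, K) = -211 + K
(27919 - 47401)/(-39808 + B(-27, 221)) = (27919 - 47401)/(-39808 + (-211 + 221)) = -19482/(-39808 + 10) = -19482/(-39798) = -19482*(-1/39798) = 3247/6633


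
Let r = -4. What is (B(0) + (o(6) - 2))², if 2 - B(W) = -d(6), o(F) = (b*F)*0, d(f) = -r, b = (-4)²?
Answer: 16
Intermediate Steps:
b = 16
d(f) = 4 (d(f) = -1*(-4) = 4)
o(F) = 0 (o(F) = (16*F)*0 = 0)
B(W) = 6 (B(W) = 2 - (-1)*4 = 2 - 1*(-4) = 2 + 4 = 6)
(B(0) + (o(6) - 2))² = (6 + (0 - 2))² = (6 - 2)² = 4² = 16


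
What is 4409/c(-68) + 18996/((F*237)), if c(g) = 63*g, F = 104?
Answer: -1137257/4399668 ≈ -0.25849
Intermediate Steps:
4409/c(-68) + 18996/((F*237)) = 4409/((63*(-68))) + 18996/((104*237)) = 4409/(-4284) + 18996/24648 = 4409*(-1/4284) + 18996*(1/24648) = -4409/4284 + 1583/2054 = -1137257/4399668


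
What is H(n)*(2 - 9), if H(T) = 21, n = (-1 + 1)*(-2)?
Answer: -147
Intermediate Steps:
n = 0 (n = 0*(-2) = 0)
H(n)*(2 - 9) = 21*(2 - 9) = 21*(-7) = -147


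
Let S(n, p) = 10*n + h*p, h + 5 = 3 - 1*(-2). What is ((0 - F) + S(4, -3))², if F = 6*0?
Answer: 1600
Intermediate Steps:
h = 0 (h = -5 + (3 - 1*(-2)) = -5 + (3 + 2) = -5 + 5 = 0)
F = 0
S(n, p) = 10*n (S(n, p) = 10*n + 0*p = 10*n + 0 = 10*n)
((0 - F) + S(4, -3))² = ((0 - 1*0) + 10*4)² = ((0 + 0) + 40)² = (0 + 40)² = 40² = 1600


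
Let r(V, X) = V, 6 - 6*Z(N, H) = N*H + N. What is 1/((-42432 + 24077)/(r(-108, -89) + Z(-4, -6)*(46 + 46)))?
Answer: 968/55065 ≈ 0.017579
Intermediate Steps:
Z(N, H) = 1 - N/6 - H*N/6 (Z(N, H) = 1 - (N*H + N)/6 = 1 - (H*N + N)/6 = 1 - (N + H*N)/6 = 1 + (-N/6 - H*N/6) = 1 - N/6 - H*N/6)
1/((-42432 + 24077)/(r(-108, -89) + Z(-4, -6)*(46 + 46))) = 1/((-42432 + 24077)/(-108 + (1 - ⅙*(-4) - ⅙*(-6)*(-4))*(46 + 46))) = 1/(-18355/(-108 + (1 + ⅔ - 4)*92)) = 1/(-18355/(-108 - 7/3*92)) = 1/(-18355/(-108 - 644/3)) = 1/(-18355/(-968/3)) = 1/(-18355*(-3/968)) = 1/(55065/968) = 968/55065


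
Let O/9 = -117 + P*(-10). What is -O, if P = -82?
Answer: -6327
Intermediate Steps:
O = 6327 (O = 9*(-117 - 82*(-10)) = 9*(-117 + 820) = 9*703 = 6327)
-O = -1*6327 = -6327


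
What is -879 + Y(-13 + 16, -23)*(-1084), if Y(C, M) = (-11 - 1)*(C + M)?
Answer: -261039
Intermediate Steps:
Y(C, M) = -12*C - 12*M (Y(C, M) = -12*(C + M) = -12*C - 12*M)
-879 + Y(-13 + 16, -23)*(-1084) = -879 + (-12*(-13 + 16) - 12*(-23))*(-1084) = -879 + (-12*3 + 276)*(-1084) = -879 + (-36 + 276)*(-1084) = -879 + 240*(-1084) = -879 - 260160 = -261039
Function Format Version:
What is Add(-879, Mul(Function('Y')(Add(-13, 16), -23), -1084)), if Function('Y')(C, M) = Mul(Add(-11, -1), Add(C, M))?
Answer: -261039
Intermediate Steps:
Function('Y')(C, M) = Add(Mul(-12, C), Mul(-12, M)) (Function('Y')(C, M) = Mul(-12, Add(C, M)) = Add(Mul(-12, C), Mul(-12, M)))
Add(-879, Mul(Function('Y')(Add(-13, 16), -23), -1084)) = Add(-879, Mul(Add(Mul(-12, Add(-13, 16)), Mul(-12, -23)), -1084)) = Add(-879, Mul(Add(Mul(-12, 3), 276), -1084)) = Add(-879, Mul(Add(-36, 276), -1084)) = Add(-879, Mul(240, -1084)) = Add(-879, -260160) = -261039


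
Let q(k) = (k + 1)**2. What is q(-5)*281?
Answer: 4496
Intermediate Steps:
q(k) = (1 + k)**2
q(-5)*281 = (1 - 5)**2*281 = (-4)**2*281 = 16*281 = 4496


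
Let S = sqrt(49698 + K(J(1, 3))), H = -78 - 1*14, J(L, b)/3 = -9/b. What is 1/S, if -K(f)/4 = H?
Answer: sqrt(50066)/50066 ≈ 0.0044692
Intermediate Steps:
J(L, b) = -27/b (J(L, b) = 3*(-9/b) = -27/b)
H = -92 (H = -78 - 14 = -92)
K(f) = 368 (K(f) = -4*(-92) = 368)
S = sqrt(50066) (S = sqrt(49698 + 368) = sqrt(50066) ≈ 223.75)
1/S = 1/(sqrt(50066)) = sqrt(50066)/50066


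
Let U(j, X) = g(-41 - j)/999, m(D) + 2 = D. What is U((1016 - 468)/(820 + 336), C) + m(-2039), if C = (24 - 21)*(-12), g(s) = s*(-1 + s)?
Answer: -170148766489/83437479 ≈ -2039.2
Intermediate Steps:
m(D) = -2 + D
C = -36 (C = 3*(-12) = -36)
U(j, X) = (-42 - j)*(-41 - j)/999 (U(j, X) = ((-41 - j)*(-1 + (-41 - j)))/999 = ((-41 - j)*(-42 - j))*(1/999) = ((-42 - j)*(-41 - j))*(1/999) = (-42 - j)*(-41 - j)/999)
U((1016 - 468)/(820 + 336), C) + m(-2039) = (41 + (1016 - 468)/(820 + 336))*(42 + (1016 - 468)/(820 + 336))/999 + (-2 - 2039) = (41 + 548/1156)*(42 + 548/1156)/999 - 2041 = (41 + 548*(1/1156))*(42 + 548*(1/1156))/999 - 2041 = (41 + 137/289)*(42 + 137/289)/999 - 2041 = (1/999)*(11986/289)*(12275/289) - 2041 = 147128150/83437479 - 2041 = -170148766489/83437479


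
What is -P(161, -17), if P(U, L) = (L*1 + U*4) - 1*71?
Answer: -556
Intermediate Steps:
P(U, L) = -71 + L + 4*U (P(U, L) = (L + 4*U) - 71 = -71 + L + 4*U)
-P(161, -17) = -(-71 - 17 + 4*161) = -(-71 - 17 + 644) = -1*556 = -556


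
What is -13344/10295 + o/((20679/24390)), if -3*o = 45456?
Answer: -1268289379392/70963435 ≈ -17872.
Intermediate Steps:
o = -15152 (o = -⅓*45456 = -15152)
-13344/10295 + o/((20679/24390)) = -13344/10295 - 15152/(20679/24390) = -13344*1/10295 - 15152/(20679*(1/24390)) = -13344/10295 - 15152/6893/8130 = -13344/10295 - 15152*8130/6893 = -13344/10295 - 123185760/6893 = -1268289379392/70963435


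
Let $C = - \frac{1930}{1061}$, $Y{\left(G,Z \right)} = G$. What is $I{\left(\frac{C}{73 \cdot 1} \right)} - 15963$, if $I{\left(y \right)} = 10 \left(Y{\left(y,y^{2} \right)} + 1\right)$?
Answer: $- \frac{1235627009}{77453} \approx -15953.0$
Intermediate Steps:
$C = - \frac{1930}{1061}$ ($C = \left(-1930\right) \frac{1}{1061} = - \frac{1930}{1061} \approx -1.819$)
$I{\left(y \right)} = 10 + 10 y$ ($I{\left(y \right)} = 10 \left(y + 1\right) = 10 \left(1 + y\right) = 10 + 10 y$)
$I{\left(\frac{C}{73 \cdot 1} \right)} - 15963 = \left(10 + 10 \left(- \frac{1930}{1061 \cdot 73 \cdot 1}\right)\right) - 15963 = \left(10 + 10 \left(- \frac{1930}{1061 \cdot 73}\right)\right) - 15963 = \left(10 + 10 \left(\left(- \frac{1930}{1061}\right) \frac{1}{73}\right)\right) - 15963 = \left(10 + 10 \left(- \frac{1930}{77453}\right)\right) - 15963 = \left(10 - \frac{19300}{77453}\right) - 15963 = \frac{755230}{77453} - 15963 = - \frac{1235627009}{77453}$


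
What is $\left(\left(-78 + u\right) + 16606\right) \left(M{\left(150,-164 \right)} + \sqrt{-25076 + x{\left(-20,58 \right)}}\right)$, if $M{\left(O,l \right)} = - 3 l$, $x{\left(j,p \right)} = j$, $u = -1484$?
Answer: $7401648 + 30088 i \sqrt{6274} \approx 7.4016 \cdot 10^{6} + 2.3832 \cdot 10^{6} i$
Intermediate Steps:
$\left(\left(-78 + u\right) + 16606\right) \left(M{\left(150,-164 \right)} + \sqrt{-25076 + x{\left(-20,58 \right)}}\right) = \left(\left(-78 - 1484\right) + 16606\right) \left(\left(-3\right) \left(-164\right) + \sqrt{-25076 - 20}\right) = \left(-1562 + 16606\right) \left(492 + \sqrt{-25096}\right) = 15044 \left(492 + 2 i \sqrt{6274}\right) = 7401648 + 30088 i \sqrt{6274}$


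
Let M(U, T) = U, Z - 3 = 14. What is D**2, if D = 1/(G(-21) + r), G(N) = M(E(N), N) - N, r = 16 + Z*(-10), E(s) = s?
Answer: 1/23716 ≈ 4.2166e-5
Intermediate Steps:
Z = 17 (Z = 3 + 14 = 17)
r = -154 (r = 16 + 17*(-10) = 16 - 170 = -154)
G(N) = 0 (G(N) = N - N = 0)
D = -1/154 (D = 1/(0 - 154) = 1/(-154) = -1/154 ≈ -0.0064935)
D**2 = (-1/154)**2 = 1/23716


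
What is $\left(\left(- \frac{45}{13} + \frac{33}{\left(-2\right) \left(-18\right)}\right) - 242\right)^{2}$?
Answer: $\frac{1455346201}{24336} \approx 59802.0$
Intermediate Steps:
$\left(\left(- \frac{45}{13} + \frac{33}{\left(-2\right) \left(-18\right)}\right) - 242\right)^{2} = \left(\left(\left(-45\right) \frac{1}{13} + \frac{33}{36}\right) - 242\right)^{2} = \left(\left(- \frac{45}{13} + 33 \cdot \frac{1}{36}\right) - 242\right)^{2} = \left(\left(- \frac{45}{13} + \frac{11}{12}\right) - 242\right)^{2} = \left(- \frac{397}{156} - 242\right)^{2} = \left(- \frac{38149}{156}\right)^{2} = \frac{1455346201}{24336}$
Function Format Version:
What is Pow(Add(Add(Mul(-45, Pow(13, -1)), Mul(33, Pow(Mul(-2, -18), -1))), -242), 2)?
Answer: Rational(1455346201, 24336) ≈ 59802.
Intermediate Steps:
Pow(Add(Add(Mul(-45, Pow(13, -1)), Mul(33, Pow(Mul(-2, -18), -1))), -242), 2) = Pow(Add(Add(Mul(-45, Rational(1, 13)), Mul(33, Pow(36, -1))), -242), 2) = Pow(Add(Add(Rational(-45, 13), Mul(33, Rational(1, 36))), -242), 2) = Pow(Add(Add(Rational(-45, 13), Rational(11, 12)), -242), 2) = Pow(Add(Rational(-397, 156), -242), 2) = Pow(Rational(-38149, 156), 2) = Rational(1455346201, 24336)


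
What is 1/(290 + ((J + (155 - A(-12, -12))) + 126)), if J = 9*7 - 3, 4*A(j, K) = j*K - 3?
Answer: 4/2383 ≈ 0.0016786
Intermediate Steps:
A(j, K) = -3/4 + K*j/4 (A(j, K) = (j*K - 3)/4 = (K*j - 3)/4 = (-3 + K*j)/4 = -3/4 + K*j/4)
J = 60 (J = 63 - 3 = 60)
1/(290 + ((J + (155 - A(-12, -12))) + 126)) = 1/(290 + ((60 + (155 - (-3/4 + (1/4)*(-12)*(-12)))) + 126)) = 1/(290 + ((60 + (155 - (-3/4 + 36))) + 126)) = 1/(290 + ((60 + (155 - 1*141/4)) + 126)) = 1/(290 + ((60 + (155 - 141/4)) + 126)) = 1/(290 + ((60 + 479/4) + 126)) = 1/(290 + (719/4 + 126)) = 1/(290 + 1223/4) = 1/(2383/4) = 4/2383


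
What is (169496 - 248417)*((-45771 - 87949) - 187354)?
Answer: 25339481154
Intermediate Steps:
(169496 - 248417)*((-45771 - 87949) - 187354) = -78921*(-133720 - 187354) = -78921*(-321074) = 25339481154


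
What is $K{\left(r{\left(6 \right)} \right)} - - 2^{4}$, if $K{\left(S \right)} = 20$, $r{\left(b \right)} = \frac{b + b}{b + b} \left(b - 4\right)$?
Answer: $36$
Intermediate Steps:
$r{\left(b \right)} = -4 + b$ ($r{\left(b \right)} = \frac{2 b}{2 b} \left(-4 + b\right) = 2 b \frac{1}{2 b} \left(-4 + b\right) = 1 \left(-4 + b\right) = -4 + b$)
$K{\left(r{\left(6 \right)} \right)} - - 2^{4} = 20 - - 2^{4} = 20 - \left(-1\right) 16 = 20 - -16 = 20 + 16 = 36$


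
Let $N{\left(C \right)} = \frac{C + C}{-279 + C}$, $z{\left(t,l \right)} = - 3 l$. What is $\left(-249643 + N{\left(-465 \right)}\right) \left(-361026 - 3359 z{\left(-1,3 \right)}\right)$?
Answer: $\frac{330320970765}{4} \approx 8.258 \cdot 10^{10}$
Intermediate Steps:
$N{\left(C \right)} = \frac{2 C}{-279 + C}$
$\left(-249643 + N{\left(-465 \right)}\right) \left(-361026 - 3359 z{\left(-1,3 \right)}\right) = \left(-249643 + 2 \left(-465\right) \frac{1}{-279 - 465}\right) \left(-361026 - 3359 \left(\left(-3\right) 3\right)\right) = \left(-249643 + 2 \left(-465\right) \frac{1}{-744}\right) \left(-361026 - -30231\right) = \left(-249643 + 2 \left(-465\right) \left(- \frac{1}{744}\right)\right) \left(-361026 + 30231\right) = \left(-249643 + \frac{5}{4}\right) \left(-330795\right) = \left(- \frac{998567}{4}\right) \left(-330795\right) = \frac{330320970765}{4}$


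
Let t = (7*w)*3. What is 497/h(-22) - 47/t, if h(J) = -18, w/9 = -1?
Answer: -10343/378 ≈ -27.362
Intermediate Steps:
w = -9 (w = 9*(-1) = -9)
t = -189 (t = (7*(-9))*3 = -63*3 = -189)
497/h(-22) - 47/t = 497/(-18) - 47/(-189) = 497*(-1/18) - 47*(-1/189) = -497/18 + 47/189 = -10343/378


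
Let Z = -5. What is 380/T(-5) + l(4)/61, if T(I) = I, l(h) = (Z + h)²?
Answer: -4635/61 ≈ -75.984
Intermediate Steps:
l(h) = (-5 + h)²
380/T(-5) + l(4)/61 = 380/(-5) + (-5 + 4)²/61 = 380*(-⅕) + (-1)²*(1/61) = -76 + 1*(1/61) = -76 + 1/61 = -4635/61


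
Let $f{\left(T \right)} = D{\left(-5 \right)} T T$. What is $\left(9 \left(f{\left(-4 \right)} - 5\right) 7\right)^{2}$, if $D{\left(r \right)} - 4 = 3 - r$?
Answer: $138791961$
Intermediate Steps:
$D{\left(r \right)} = 7 - r$ ($D{\left(r \right)} = 4 - \left(-3 + r\right) = 7 - r$)
$f{\left(T \right)} = 12 T^{2}$ ($f{\left(T \right)} = \left(7 - -5\right) T T = \left(7 + 5\right) T T = 12 T T = 12 T^{2}$)
$\left(9 \left(f{\left(-4 \right)} - 5\right) 7\right)^{2} = \left(9 \left(12 \left(-4\right)^{2} - 5\right) 7\right)^{2} = \left(9 \left(12 \cdot 16 - 5\right) 7\right)^{2} = \left(9 \left(192 - 5\right) 7\right)^{2} = \left(9 \cdot 187 \cdot 7\right)^{2} = \left(1683 \cdot 7\right)^{2} = 11781^{2} = 138791961$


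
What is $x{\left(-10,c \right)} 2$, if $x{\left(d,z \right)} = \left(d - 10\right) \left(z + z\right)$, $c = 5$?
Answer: $-400$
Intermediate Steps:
$x{\left(d,z \right)} = 2 z \left(-10 + d\right)$ ($x{\left(d,z \right)} = \left(-10 + d\right) 2 z = 2 z \left(-10 + d\right)$)
$x{\left(-10,c \right)} 2 = 2 \cdot 5 \left(-10 - 10\right) 2 = 2 \cdot 5 \left(-20\right) 2 = \left(-200\right) 2 = -400$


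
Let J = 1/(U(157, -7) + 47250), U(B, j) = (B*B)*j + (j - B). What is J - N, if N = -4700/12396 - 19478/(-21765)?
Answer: -484946849446/940226822655 ≈ -0.51578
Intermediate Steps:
U(B, j) = j - B + j*B² (U(B, j) = B²*j + (j - B) = j*B² + (j - B) = j - B + j*B²)
J = -1/125457 (J = 1/((-7 - 1*157 - 7*157²) + 47250) = 1/((-7 - 157 - 7*24649) + 47250) = 1/((-7 - 157 - 172543) + 47250) = 1/(-172707 + 47250) = 1/(-125457) = -1/125457 ≈ -7.9709e-6)
N = 3865383/7494415 (N = -4700*1/12396 - 19478*(-1/21765) = -1175/3099 + 19478/21765 = 3865383/7494415 ≈ 0.51577)
J - N = -1/125457 - 1*3865383/7494415 = -1/125457 - 3865383/7494415 = -484946849446/940226822655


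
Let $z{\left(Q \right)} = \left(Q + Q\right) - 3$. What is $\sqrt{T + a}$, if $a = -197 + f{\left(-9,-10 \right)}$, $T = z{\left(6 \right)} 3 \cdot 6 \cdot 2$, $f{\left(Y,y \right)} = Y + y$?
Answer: $6 \sqrt{3} \approx 10.392$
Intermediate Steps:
$z{\left(Q \right)} = -3 + 2 Q$ ($z{\left(Q \right)} = 2 Q - 3 = -3 + 2 Q$)
$T = 324$ ($T = \left(-3 + 2 \cdot 6\right) 3 \cdot 6 \cdot 2 = \left(-3 + 12\right) 18 \cdot 2 = 9 \cdot 36 = 324$)
$a = -216$ ($a = -197 - 19 = -216$)
$\sqrt{T + a} = \sqrt{324 - 216} = \sqrt{108} = 6 \sqrt{3}$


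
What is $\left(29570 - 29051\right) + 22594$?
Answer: $23113$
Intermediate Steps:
$\left(29570 - 29051\right) + 22594 = 519 + 22594 = 23113$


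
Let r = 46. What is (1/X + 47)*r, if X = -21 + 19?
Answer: 2139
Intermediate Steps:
X = -2
(1/X + 47)*r = (1/(-2) + 47)*46 = (-½ + 47)*46 = (93/2)*46 = 2139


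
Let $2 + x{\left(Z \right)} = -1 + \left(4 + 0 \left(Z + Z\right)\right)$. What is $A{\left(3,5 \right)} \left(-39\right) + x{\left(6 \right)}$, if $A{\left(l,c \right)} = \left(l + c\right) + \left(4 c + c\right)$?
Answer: $-1286$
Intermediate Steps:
$x{\left(Z \right)} = 1$ ($x{\left(Z \right)} = -2 + \left(-1 + \left(4 + 0 \left(Z + Z\right)\right)\right) = -2 + \left(-1 + \left(4 + 0 \cdot 2 Z\right)\right) = -2 + \left(-1 + \left(4 + 0\right)\right) = -2 + \left(-1 + 4\right) = -2 + 3 = 1$)
$A{\left(l,c \right)} = l + 6 c$ ($A{\left(l,c \right)} = \left(c + l\right) + 5 c = l + 6 c$)
$A{\left(3,5 \right)} \left(-39\right) + x{\left(6 \right)} = \left(3 + 6 \cdot 5\right) \left(-39\right) + 1 = \left(3 + 30\right) \left(-39\right) + 1 = 33 \left(-39\right) + 1 = -1287 + 1 = -1286$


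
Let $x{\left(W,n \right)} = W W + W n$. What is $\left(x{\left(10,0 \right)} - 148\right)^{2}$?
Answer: $2304$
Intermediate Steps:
$x{\left(W,n \right)} = W^{2} + W n$
$\left(x{\left(10,0 \right)} - 148\right)^{2} = \left(10 \left(10 + 0\right) - 148\right)^{2} = \left(10 \cdot 10 - 148\right)^{2} = \left(100 - 148\right)^{2} = \left(-48\right)^{2} = 2304$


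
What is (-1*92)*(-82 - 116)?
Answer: 18216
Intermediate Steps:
(-1*92)*(-82 - 116) = -92*(-198) = 18216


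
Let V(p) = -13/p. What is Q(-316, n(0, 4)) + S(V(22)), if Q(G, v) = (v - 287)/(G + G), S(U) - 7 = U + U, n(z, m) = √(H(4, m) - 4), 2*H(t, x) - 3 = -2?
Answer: 43605/6952 - I*√14/1264 ≈ 6.2723 - 0.0029602*I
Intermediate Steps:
H(t, x) = ½ (H(t, x) = 3/2 + (½)*(-2) = 3/2 - 1 = ½)
n(z, m) = I*√14/2 (n(z, m) = √(½ - 4) = √(-7/2) = I*√14/2)
S(U) = 7 + 2*U (S(U) = 7 + (U + U) = 7 + 2*U)
Q(G, v) = (-287 + v)/(2*G) (Q(G, v) = (-287 + v)/((2*G)) = (-287 + v)*(1/(2*G)) = (-287 + v)/(2*G))
Q(-316, n(0, 4)) + S(V(22)) = (½)*(-287 + I*√14/2)/(-316) + (7 + 2*(-13/22)) = (½)*(-1/316)*(-287 + I*√14/2) + (7 + 2*(-13*1/22)) = (287/632 - I*√14/1264) + (7 + 2*(-13/22)) = (287/632 - I*√14/1264) + (7 - 13/11) = (287/632 - I*√14/1264) + 64/11 = 43605/6952 - I*√14/1264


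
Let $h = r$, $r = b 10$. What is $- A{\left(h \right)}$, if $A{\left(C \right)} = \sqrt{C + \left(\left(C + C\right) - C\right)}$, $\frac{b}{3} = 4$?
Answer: $- 4 \sqrt{15} \approx -15.492$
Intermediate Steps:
$b = 12$ ($b = 3 \cdot 4 = 12$)
$r = 120$ ($r = 12 \cdot 10 = 120$)
$h = 120$
$A{\left(C \right)} = \sqrt{2} \sqrt{C}$ ($A{\left(C \right)} = \sqrt{C + \left(2 C - C\right)} = \sqrt{C + C} = \sqrt{2 C} = \sqrt{2} \sqrt{C}$)
$- A{\left(h \right)} = - \sqrt{2} \sqrt{120} = - \sqrt{2} \cdot 2 \sqrt{30} = - 4 \sqrt{15}$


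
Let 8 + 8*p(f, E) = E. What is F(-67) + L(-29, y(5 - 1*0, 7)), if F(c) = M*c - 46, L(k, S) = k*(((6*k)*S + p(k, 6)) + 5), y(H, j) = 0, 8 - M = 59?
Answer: 12933/4 ≈ 3233.3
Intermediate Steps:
p(f, E) = -1 + E/8
M = -51 (M = 8 - 1*59 = 8 - 59 = -51)
L(k, S) = k*(19/4 + 6*S*k) (L(k, S) = k*(((6*k)*S + (-1 + (⅛)*6)) + 5) = k*((6*S*k + (-1 + ¾)) + 5) = k*((6*S*k - ¼) + 5) = k*((-¼ + 6*S*k) + 5) = k*(19/4 + 6*S*k))
F(c) = -46 - 51*c (F(c) = -51*c - 46 = -46 - 51*c)
F(-67) + L(-29, y(5 - 1*0, 7)) = (-46 - 51*(-67)) + (¼)*(-29)*(19 + 24*0*(-29)) = (-46 + 3417) + (¼)*(-29)*(19 + 0) = 3371 + (¼)*(-29)*19 = 3371 - 551/4 = 12933/4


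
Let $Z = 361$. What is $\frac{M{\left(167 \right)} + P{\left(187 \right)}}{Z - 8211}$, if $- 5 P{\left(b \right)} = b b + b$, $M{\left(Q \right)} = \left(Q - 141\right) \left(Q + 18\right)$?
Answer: $\frac{5553}{19625} \approx 0.28296$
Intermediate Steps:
$M{\left(Q \right)} = \left(-141 + Q\right) \left(18 + Q\right)$
$P{\left(b \right)} = - \frac{b}{5} - \frac{b^{2}}{5}$ ($P{\left(b \right)} = - \frac{b b + b}{5} = - \frac{b^{2} + b}{5} = - \frac{b + b^{2}}{5} = - \frac{b}{5} - \frac{b^{2}}{5}$)
$\frac{M{\left(167 \right)} + P{\left(187 \right)}}{Z - 8211} = \frac{\left(-2538 + 167^{2} - 20541\right) - \frac{187 \left(1 + 187\right)}{5}}{361 - 8211} = \frac{\left(-2538 + 27889 - 20541\right) - \frac{187}{5} \cdot 188}{-7850} = \left(4810 - \frac{35156}{5}\right) \left(- \frac{1}{7850}\right) = \left(- \frac{11106}{5}\right) \left(- \frac{1}{7850}\right) = \frac{5553}{19625}$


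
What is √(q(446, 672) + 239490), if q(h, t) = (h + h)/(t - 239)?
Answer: √44902126846/433 ≈ 489.38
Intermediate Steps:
q(h, t) = 2*h/(-239 + t) (q(h, t) = (2*h)/(-239 + t) = 2*h/(-239 + t))
√(q(446, 672) + 239490) = √(2*446/(-239 + 672) + 239490) = √(2*446/433 + 239490) = √(2*446*(1/433) + 239490) = √(892/433 + 239490) = √(103700062/433) = √44902126846/433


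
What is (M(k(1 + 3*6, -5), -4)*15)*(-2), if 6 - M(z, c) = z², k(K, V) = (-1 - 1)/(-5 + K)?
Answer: -8790/49 ≈ -179.39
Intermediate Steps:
k(K, V) = -2/(-5 + K)
M(z, c) = 6 - z²
(M(k(1 + 3*6, -5), -4)*15)*(-2) = ((6 - (-2/(-5 + (1 + 3*6)))²)*15)*(-2) = ((6 - (-2/(-5 + (1 + 18)))²)*15)*(-2) = ((6 - (-2/(-5 + 19))²)*15)*(-2) = ((6 - (-2/14)²)*15)*(-2) = ((6 - (-2*1/14)²)*15)*(-2) = ((6 - (-⅐)²)*15)*(-2) = ((6 - 1*1/49)*15)*(-2) = ((6 - 1/49)*15)*(-2) = ((293/49)*15)*(-2) = (4395/49)*(-2) = -8790/49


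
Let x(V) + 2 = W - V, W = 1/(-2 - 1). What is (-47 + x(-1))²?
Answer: 21025/9 ≈ 2336.1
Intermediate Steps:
W = -⅓ (W = 1/(-3) = -⅓ ≈ -0.33333)
x(V) = -7/3 - V (x(V) = -2 + (-⅓ - V) = -7/3 - V)
(-47 + x(-1))² = (-47 + (-7/3 - 1*(-1)))² = (-47 + (-7/3 + 1))² = (-47 - 4/3)² = (-145/3)² = 21025/9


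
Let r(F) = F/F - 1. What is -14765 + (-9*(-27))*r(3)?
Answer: -14765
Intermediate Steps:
r(F) = 0 (r(F) = 1 - 1 = 0)
-14765 + (-9*(-27))*r(3) = -14765 - 9*(-27)*0 = -14765 + 243*0 = -14765 + 0 = -14765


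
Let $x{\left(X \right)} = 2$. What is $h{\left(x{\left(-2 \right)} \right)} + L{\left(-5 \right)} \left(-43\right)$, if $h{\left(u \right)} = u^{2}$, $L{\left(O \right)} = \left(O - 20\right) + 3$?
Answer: $950$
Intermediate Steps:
$L{\left(O \right)} = -17 + O$ ($L{\left(O \right)} = \left(O - 20\right) + 3 = \left(-20 + O\right) + 3 = -17 + O$)
$h{\left(x{\left(-2 \right)} \right)} + L{\left(-5 \right)} \left(-43\right) = 2^{2} + \left(-17 - 5\right) \left(-43\right) = 4 - -946 = 4 + 946 = 950$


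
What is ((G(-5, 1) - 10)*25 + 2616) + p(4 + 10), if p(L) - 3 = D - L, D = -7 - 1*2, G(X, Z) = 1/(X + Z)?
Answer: 9359/4 ≈ 2339.8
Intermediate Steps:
D = -9 (D = -7 - 2 = -9)
p(L) = -6 - L (p(L) = 3 + (-9 - L) = -6 - L)
((G(-5, 1) - 10)*25 + 2616) + p(4 + 10) = ((1/(-5 + 1) - 10)*25 + 2616) + (-6 - (4 + 10)) = ((1/(-4) - 10)*25 + 2616) + (-6 - 1*14) = ((-1/4 - 10)*25 + 2616) + (-6 - 14) = (-41/4*25 + 2616) - 20 = (-1025/4 + 2616) - 20 = 9439/4 - 20 = 9359/4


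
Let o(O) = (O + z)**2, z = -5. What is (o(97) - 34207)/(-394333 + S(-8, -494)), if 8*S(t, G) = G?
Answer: 102972/1577579 ≈ 0.065272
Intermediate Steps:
S(t, G) = G/8
o(O) = (-5 + O)**2 (o(O) = (O - 5)**2 = (-5 + O)**2)
(o(97) - 34207)/(-394333 + S(-8, -494)) = ((-5 + 97)**2 - 34207)/(-394333 + (1/8)*(-494)) = (92**2 - 34207)/(-394333 - 247/4) = (8464 - 34207)/(-1577579/4) = -25743*(-4/1577579) = 102972/1577579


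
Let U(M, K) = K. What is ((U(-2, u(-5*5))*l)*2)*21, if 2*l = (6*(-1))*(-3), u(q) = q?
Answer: -9450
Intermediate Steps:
l = 9 (l = ((6*(-1))*(-3))/2 = (-6*(-3))/2 = (½)*18 = 9)
((U(-2, u(-5*5))*l)*2)*21 = ((-5*5*9)*2)*21 = (-25*9*2)*21 = -225*2*21 = -450*21 = -9450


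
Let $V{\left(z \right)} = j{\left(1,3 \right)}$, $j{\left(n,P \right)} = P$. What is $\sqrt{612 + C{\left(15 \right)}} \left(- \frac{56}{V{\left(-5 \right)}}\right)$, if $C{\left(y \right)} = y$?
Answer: $- \frac{56 \sqrt{627}}{3} \approx -467.41$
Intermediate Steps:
$V{\left(z \right)} = 3$
$\sqrt{612 + C{\left(15 \right)}} \left(- \frac{56}{V{\left(-5 \right)}}\right) = \sqrt{612 + 15} \left(- \frac{56}{3}\right) = \sqrt{627} \left(\left(-56\right) \frac{1}{3}\right) = \sqrt{627} \left(- \frac{56}{3}\right) = - \frac{56 \sqrt{627}}{3}$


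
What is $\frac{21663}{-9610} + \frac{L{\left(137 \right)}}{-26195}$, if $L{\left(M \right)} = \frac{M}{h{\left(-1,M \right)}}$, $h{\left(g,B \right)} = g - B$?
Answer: $- \frac{126303998}{56031105} \approx -2.2542$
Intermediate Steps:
$L{\left(M \right)} = \frac{M}{-1 - M}$
$\frac{21663}{-9610} + \frac{L{\left(137 \right)}}{-26195} = \frac{21663}{-9610} + \frac{\left(-1\right) 137 \frac{1}{1 + 137}}{-26195} = 21663 \left(- \frac{1}{9610}\right) + \left(-1\right) 137 \cdot \frac{1}{138} \left(- \frac{1}{26195}\right) = - \frac{21663}{9610} + \left(-1\right) 137 \cdot \frac{1}{138} \left(- \frac{1}{26195}\right) = - \frac{21663}{9610} - - \frac{137}{3614910} = - \frac{21663}{9610} + \frac{137}{3614910} = - \frac{126303998}{56031105}$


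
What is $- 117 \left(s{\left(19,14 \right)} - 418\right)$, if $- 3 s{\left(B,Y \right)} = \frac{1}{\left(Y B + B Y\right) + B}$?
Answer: $\frac{26947245}{551} \approx 48906.0$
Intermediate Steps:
$s{\left(B,Y \right)} = - \frac{1}{3 \left(B + 2 B Y\right)}$ ($s{\left(B,Y \right)} = - \frac{1}{3 \left(\left(Y B + B Y\right) + B\right)} = - \frac{1}{3 \left(\left(B Y + B Y\right) + B\right)} = - \frac{1}{3 \left(2 B Y + B\right)} = - \frac{1}{3 \left(B + 2 B Y\right)}$)
$- 117 \left(s{\left(19,14 \right)} - 418\right) = - 117 \left(- \frac{1}{3 \cdot 19 \left(1 + 2 \cdot 14\right)} - 418\right) = - 117 \left(\left(- \frac{1}{3}\right) \frac{1}{19} \frac{1}{1 + 28} - 418\right) = - 117 \left(\left(- \frac{1}{3}\right) \frac{1}{19} \cdot \frac{1}{29} - 418\right) = - 117 \left(- \frac{1}{1653} - 418\right) = \left(-117\right) \left(- \frac{690955}{1653}\right) = \frac{26947245}{551}$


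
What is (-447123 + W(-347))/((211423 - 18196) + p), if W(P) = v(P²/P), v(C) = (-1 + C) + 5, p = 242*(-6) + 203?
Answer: -223733/95989 ≈ -2.3308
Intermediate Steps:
p = -1249 (p = -1452 + 203 = -1249)
v(C) = 4 + C
W(P) = 4 + P (W(P) = 4 + P²/P = 4 + P)
(-447123 + W(-347))/((211423 - 18196) + p) = (-447123 + (4 - 347))/((211423 - 18196) - 1249) = (-447123 - 343)/(193227 - 1249) = -447466/191978 = -447466*1/191978 = -223733/95989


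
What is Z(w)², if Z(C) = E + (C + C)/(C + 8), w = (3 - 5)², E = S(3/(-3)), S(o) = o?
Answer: ⅑ ≈ 0.11111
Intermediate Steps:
E = -1 (E = 3/(-3) = 3*(-⅓) = -1)
w = 4 (w = (-2)² = 4)
Z(C) = -1 + 2*C/(8 + C) (Z(C) = -1 + (C + C)/(C + 8) = -1 + (2*C)/(8 + C) = -1 + 2*C/(8 + C))
Z(w)² = ((-8 + 4)/(8 + 4))² = (-4/12)² = ((1/12)*(-4))² = (-⅓)² = ⅑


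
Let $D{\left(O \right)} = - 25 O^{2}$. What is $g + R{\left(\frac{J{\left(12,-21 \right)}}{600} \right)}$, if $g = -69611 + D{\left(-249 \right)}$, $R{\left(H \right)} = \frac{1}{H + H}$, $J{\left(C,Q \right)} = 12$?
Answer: $-1619611$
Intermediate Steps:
$R{\left(H \right)} = \frac{1}{2 H}$
$g = -1619636$ ($g = -69611 - 25 \left(-249\right)^{2} = -69611 - 1550025 = -1619636$)
$g + R{\left(\frac{J{\left(12,-21 \right)}}{600} \right)} = -1619636 + \frac{1}{2 \cdot \frac{12}{600}} = -1619636 + \frac{1}{2 \cdot 12 \cdot \frac{1}{600}} = -1619636 + \frac{\frac{1}{\frac{1}{50}}}{2} = -1619636 + \frac{1}{2} \cdot 50 = -1619636 + 25 = -1619611$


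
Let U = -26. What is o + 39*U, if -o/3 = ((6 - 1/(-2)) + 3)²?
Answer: -5139/4 ≈ -1284.8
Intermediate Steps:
o = -1083/4 (o = -3*((6 - 1/(-2)) + 3)² = -3*((6 - (-1)/2) + 3)² = -3*((6 - 1*(-½)) + 3)² = -3*((6 + ½) + 3)² = -3*(13/2 + 3)² = -3*(19/2)² = -3*361/4 = -1083/4 ≈ -270.75)
o + 39*U = -1083/4 + 39*(-26) = -1083/4 - 1014 = -5139/4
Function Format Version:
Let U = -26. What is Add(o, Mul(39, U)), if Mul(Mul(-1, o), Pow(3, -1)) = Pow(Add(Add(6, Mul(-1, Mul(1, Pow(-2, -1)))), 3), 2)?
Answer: Rational(-5139, 4) ≈ -1284.8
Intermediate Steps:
o = Rational(-1083, 4) (o = Mul(-3, Pow(Add(Add(6, Mul(-1, Mul(1, Pow(-2, -1)))), 3), 2)) = Mul(-3, Pow(Add(Add(6, Mul(-1, Mul(1, Rational(-1, 2)))), 3), 2)) = Mul(-3, Pow(Add(Add(6, Mul(-1, Rational(-1, 2))), 3), 2)) = Mul(-3, Pow(Add(Add(6, Rational(1, 2)), 3), 2)) = Mul(-3, Pow(Add(Rational(13, 2), 3), 2)) = Mul(-3, Pow(Rational(19, 2), 2)) = Mul(-3, Rational(361, 4)) = Rational(-1083, 4) ≈ -270.75)
Add(o, Mul(39, U)) = Add(Rational(-1083, 4), Mul(39, -26)) = Add(Rational(-1083, 4), -1014) = Rational(-5139, 4)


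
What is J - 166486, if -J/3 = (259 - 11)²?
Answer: -350998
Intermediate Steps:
J = -184512 (J = -3*(259 - 11)² = -3*248² = -3*61504 = -184512)
J - 166486 = -184512 - 166486 = -350998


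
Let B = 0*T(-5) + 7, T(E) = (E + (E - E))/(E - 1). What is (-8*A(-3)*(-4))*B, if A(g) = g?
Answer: -672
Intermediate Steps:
T(E) = E/(-1 + E) (T(E) = (E + 0)/(-1 + E) = E/(-1 + E))
B = 7 (B = 0*(-5/(-1 - 5)) + 7 = 0*(-5/(-6)) + 7 = 0*(-5*(-1/6)) + 7 = 0*(5/6) + 7 = 0 + 7 = 7)
(-8*A(-3)*(-4))*B = (-8*(-3)*(-4))*7 = (24*(-4))*7 = -96*7 = -672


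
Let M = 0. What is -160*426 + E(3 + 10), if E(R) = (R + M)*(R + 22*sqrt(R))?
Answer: -67991 + 286*sqrt(13) ≈ -66960.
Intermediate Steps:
E(R) = R*(R + 22*sqrt(R)) (E(R) = (R + 0)*(R + 22*sqrt(R)) = R*(R + 22*sqrt(R)))
-160*426 + E(3 + 10) = -160*426 + ((3 + 10)**2 + 22*(3 + 10)**(3/2)) = -68160 + (13**2 + 22*13**(3/2)) = -68160 + (169 + 22*(13*sqrt(13))) = -68160 + (169 + 286*sqrt(13)) = -67991 + 286*sqrt(13)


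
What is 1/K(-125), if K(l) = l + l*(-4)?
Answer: 1/375 ≈ 0.0026667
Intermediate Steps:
K(l) = -3*l (K(l) = l - 4*l = -3*l)
1/K(-125) = 1/(-3*(-125)) = 1/375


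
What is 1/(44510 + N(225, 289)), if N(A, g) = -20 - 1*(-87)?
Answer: 1/44577 ≈ 2.2433e-5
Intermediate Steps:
N(A, g) = 67 (N(A, g) = -20 + 87 = 67)
1/(44510 + N(225, 289)) = 1/(44510 + 67) = 1/44577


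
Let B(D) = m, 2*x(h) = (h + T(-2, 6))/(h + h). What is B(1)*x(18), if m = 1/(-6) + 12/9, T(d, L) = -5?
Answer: 91/432 ≈ 0.21065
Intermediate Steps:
m = 7/6 (m = 1*(-1/6) + 12*(1/9) = -1/6 + 4/3 = 7/6 ≈ 1.1667)
x(h) = (-5 + h)/(4*h) (x(h) = ((h - 5)/(h + h))/2 = ((-5 + h)/((2*h)))/2 = ((-5 + h)*(1/(2*h)))/2 = ((-5 + h)/(2*h))/2 = (-5 + h)/(4*h))
B(D) = 7/6
B(1)*x(18) = 7*((1/4)*(-5 + 18)/18)/6 = 7*((1/4)*(1/18)*13)/6 = (7/6)*(13/72) = 91/432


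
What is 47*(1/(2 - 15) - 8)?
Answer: -4935/13 ≈ -379.62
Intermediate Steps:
47*(1/(2 - 15) - 8) = 47*(1/(-13) - 8) = 47*(-1/13 - 8) = 47*(-105/13) = -4935/13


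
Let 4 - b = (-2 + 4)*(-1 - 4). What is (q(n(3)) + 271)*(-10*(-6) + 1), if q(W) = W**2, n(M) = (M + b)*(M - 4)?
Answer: 34160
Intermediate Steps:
b = 14 (b = 4 - (-2 + 4)*(-1 - 4) = 4 - 2*(-5) = 4 - 1*(-10) = 4 + 10 = 14)
n(M) = (-4 + M)*(14 + M) (n(M) = (M + 14)*(M - 4) = (14 + M)*(-4 + M) = (-4 + M)*(14 + M))
(q(n(3)) + 271)*(-10*(-6) + 1) = ((-56 + 3**2 + 10*3)**2 + 271)*(-10*(-6) + 1) = ((-56 + 9 + 30)**2 + 271)*(60 + 1) = ((-17)**2 + 271)*61 = (289 + 271)*61 = 560*61 = 34160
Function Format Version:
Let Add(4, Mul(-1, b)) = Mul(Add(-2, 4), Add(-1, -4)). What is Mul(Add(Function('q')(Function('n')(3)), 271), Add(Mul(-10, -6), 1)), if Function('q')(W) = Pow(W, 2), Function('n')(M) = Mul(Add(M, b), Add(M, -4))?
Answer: 34160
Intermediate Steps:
b = 14 (b = Add(4, Mul(-1, Mul(Add(-2, 4), Add(-1, -4)))) = Add(4, Mul(-1, Mul(2, -5))) = Add(4, Mul(-1, -10)) = Add(4, 10) = 14)
Function('n')(M) = Mul(Add(-4, M), Add(14, M)) (Function('n')(M) = Mul(Add(M, 14), Add(M, -4)) = Mul(Add(14, M), Add(-4, M)) = Mul(Add(-4, M), Add(14, M)))
Mul(Add(Function('q')(Function('n')(3)), 271), Add(Mul(-10, -6), 1)) = Mul(Add(Pow(Add(-56, Pow(3, 2), Mul(10, 3)), 2), 271), Add(Mul(-10, -6), 1)) = Mul(Add(Pow(Add(-56, 9, 30), 2), 271), Add(60, 1)) = Mul(Add(Pow(-17, 2), 271), 61) = Mul(Add(289, 271), 61) = Mul(560, 61) = 34160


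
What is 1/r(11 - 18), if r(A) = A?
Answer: -⅐ ≈ -0.14286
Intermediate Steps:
1/r(11 - 18) = 1/(11 - 18) = 1/(-7) = -⅐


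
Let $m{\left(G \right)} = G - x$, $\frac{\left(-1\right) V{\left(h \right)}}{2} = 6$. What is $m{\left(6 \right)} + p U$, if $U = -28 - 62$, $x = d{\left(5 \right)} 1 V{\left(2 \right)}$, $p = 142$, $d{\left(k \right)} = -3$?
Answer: $-12810$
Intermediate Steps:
$V{\left(h \right)} = -12$ ($V{\left(h \right)} = \left(-2\right) 6 = -12$)
$x = 36$ ($x = \left(-3\right) 1 \left(-12\right) = \left(-3\right) \left(-12\right) = 36$)
$U = -90$
$m{\left(G \right)} = -36 + G$ ($m{\left(G \right)} = G - 36 = -36 + G$)
$m{\left(6 \right)} + p U = \left(-36 + 6\right) + 142 \left(-90\right) = -30 - 12780 = -12810$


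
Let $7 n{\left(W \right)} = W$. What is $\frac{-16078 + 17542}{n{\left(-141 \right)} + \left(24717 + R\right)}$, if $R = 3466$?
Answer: $\frac{2562}{49285} \approx 0.051983$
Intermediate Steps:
$n{\left(W \right)} = \frac{W}{7}$
$\frac{-16078 + 17542}{n{\left(-141 \right)} + \left(24717 + R\right)} = \frac{-16078 + 17542}{\frac{1}{7} \left(-141\right) + \left(24717 + 3466\right)} = \frac{1464}{- \frac{141}{7} + 28183} = \frac{1464}{\frac{197140}{7}} = 1464 \cdot \frac{7}{197140} = \frac{2562}{49285}$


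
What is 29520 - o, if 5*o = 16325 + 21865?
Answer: 21882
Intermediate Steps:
o = 7638 (o = (16325 + 21865)/5 = (⅕)*38190 = 7638)
29520 - o = 29520 - 1*7638 = 29520 - 7638 = 21882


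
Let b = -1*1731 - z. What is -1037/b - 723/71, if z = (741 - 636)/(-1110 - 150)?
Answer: -14133909/1474741 ≈ -9.5840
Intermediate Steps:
z = -1/12 (z = 105/(-1260) = 105*(-1/1260) = -1/12 ≈ -0.083333)
b = -20771/12 (b = -1*1731 - 1*(-1/12) = -1731 + 1/12 = -20771/12 ≈ -1730.9)
-1037/b - 723/71 = -1037/(-20771/12) - 723/71 = -1037*(-12/20771) - 723*1/71 = 12444/20771 - 723/71 = -14133909/1474741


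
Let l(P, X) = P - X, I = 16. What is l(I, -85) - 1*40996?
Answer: -40895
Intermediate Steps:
l(I, -85) - 1*40996 = (16 - 1*(-85)) - 1*40996 = (16 + 85) - 40996 = 101 - 40996 = -40895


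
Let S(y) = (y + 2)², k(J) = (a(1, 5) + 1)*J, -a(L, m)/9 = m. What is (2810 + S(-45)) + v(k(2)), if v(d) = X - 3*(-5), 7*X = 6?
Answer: 32724/7 ≈ 4674.9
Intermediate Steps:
X = 6/7 (X = (⅐)*6 = 6/7 ≈ 0.85714)
a(L, m) = -9*m
k(J) = -44*J (k(J) = (-9*5 + 1)*J = (-45 + 1)*J = -44*J)
S(y) = (2 + y)²
v(d) = 111/7 (v(d) = 6/7 - 3*(-5) = 6/7 + 15 = 111/7)
(2810 + S(-45)) + v(k(2)) = (2810 + (2 - 45)²) + 111/7 = (2810 + (-43)²) + 111/7 = (2810 + 1849) + 111/7 = 4659 + 111/7 = 32724/7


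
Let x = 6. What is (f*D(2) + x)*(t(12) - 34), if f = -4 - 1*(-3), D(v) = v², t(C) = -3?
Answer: -74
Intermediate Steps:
f = -1 (f = -4 + 3 = -1)
(f*D(2) + x)*(t(12) - 34) = (-1*2² + 6)*(-3 - 34) = (-1*4 + 6)*(-37) = (-4 + 6)*(-37) = 2*(-37) = -74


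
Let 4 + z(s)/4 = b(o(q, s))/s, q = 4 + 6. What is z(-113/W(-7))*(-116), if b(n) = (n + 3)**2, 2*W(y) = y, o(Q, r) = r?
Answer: -12685992/791 ≈ -16038.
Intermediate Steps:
q = 10
W(y) = y/2
b(n) = (3 + n)**2
z(s) = -16 + 4*(3 + s)**2/s (z(s) = -16 + 4*((3 + s)**2/s) = -16 + 4*(3 + s)**2/s)
z(-113/W(-7))*(-116) = (-16 + 4*(3 - 113/((1/2)*(-7)))**2/((-113/((1/2)*(-7)))))*(-116) = (-16 + 4*(3 - 113/(-7/2))**2/((-113/(-7/2))))*(-116) = (-16 + 4*(3 - 113*(-2/7))**2/((-113*(-2/7))))*(-116) = (-16 + 4*(3 + 226/7)**2/(226/7))*(-116) = (-16 + 4*(7/226)*(247/7)**2)*(-116) = (-16 + 4*(7/226)*(61009/49))*(-116) = (-16 + 122018/791)*(-116) = (109362/791)*(-116) = -12685992/791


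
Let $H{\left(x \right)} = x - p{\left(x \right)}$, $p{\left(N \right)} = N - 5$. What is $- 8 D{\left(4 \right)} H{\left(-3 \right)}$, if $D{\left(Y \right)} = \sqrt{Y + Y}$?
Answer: $- 80 \sqrt{2} \approx -113.14$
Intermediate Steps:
$p{\left(N \right)} = -5 + N$ ($p{\left(N \right)} = N - 5 = -5 + N$)
$D{\left(Y \right)} = \sqrt{2} \sqrt{Y}$ ($D{\left(Y \right)} = \sqrt{2 Y} = \sqrt{2} \sqrt{Y}$)
$H{\left(x \right)} = 5$ ($H{\left(x \right)} = x - \left(-5 + x\right) = 5$)
$- 8 D{\left(4 \right)} H{\left(-3 \right)} = - 8 \sqrt{2} \sqrt{4} \cdot 5 = - 8 \sqrt{2} \cdot 2 \cdot 5 = - 8 \cdot 2 \sqrt{2} \cdot 5 = - 16 \sqrt{2} \cdot 5 = - 80 \sqrt{2}$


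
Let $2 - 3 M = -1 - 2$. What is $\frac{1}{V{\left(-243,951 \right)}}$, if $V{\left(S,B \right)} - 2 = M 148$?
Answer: $\frac{3}{746} \approx 0.0040215$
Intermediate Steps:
$M = \frac{5}{3}$ ($M = \frac{2}{3} - \frac{-1 - 2}{3} = \frac{2}{3} - -1 = \frac{2}{3} + 1 = \frac{5}{3} \approx 1.6667$)
$V{\left(S,B \right)} = \frac{746}{3}$ ($V{\left(S,B \right)} = 2 + \frac{5}{3} \cdot 148 = 2 + \frac{740}{3} = \frac{746}{3}$)
$\frac{1}{V{\left(-243,951 \right)}} = \frac{1}{\frac{746}{3}} = \frac{3}{746}$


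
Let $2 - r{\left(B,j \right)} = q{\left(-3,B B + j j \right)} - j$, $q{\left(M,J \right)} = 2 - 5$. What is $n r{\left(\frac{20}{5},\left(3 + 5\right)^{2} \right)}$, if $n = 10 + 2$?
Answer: $828$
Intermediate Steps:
$q{\left(M,J \right)} = -3$ ($q{\left(M,J \right)} = 2 - 5 = -3$)
$r{\left(B,j \right)} = 5 + j$ ($r{\left(B,j \right)} = 2 - \left(-3 - j\right) = 2 + \left(3 + j\right) = 5 + j$)
$n = 12$
$n r{\left(\frac{20}{5},\left(3 + 5\right)^{2} \right)} = 12 \left(5 + \left(3 + 5\right)^{2}\right) = 12 \left(5 + 8^{2}\right) = 12 \left(5 + 64\right) = 12 \cdot 69 = 828$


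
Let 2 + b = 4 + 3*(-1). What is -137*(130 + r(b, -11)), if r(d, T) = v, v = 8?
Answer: -18906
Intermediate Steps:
b = -1 (b = -2 + (4 + 3*(-1)) = -2 + (4 - 3) = -2 + 1 = -1)
r(d, T) = 8
-137*(130 + r(b, -11)) = -137*(130 + 8) = -137*138 = -18906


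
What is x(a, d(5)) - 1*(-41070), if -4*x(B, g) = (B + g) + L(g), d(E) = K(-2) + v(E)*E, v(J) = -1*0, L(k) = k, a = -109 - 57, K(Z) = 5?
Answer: 41109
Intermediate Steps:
a = -166
v(J) = 0
d(E) = 5 (d(E) = 5 + 0*E = 5 + 0 = 5)
x(B, g) = -g/2 - B/4 (x(B, g) = -((B + g) + g)/4 = -(B + 2*g)/4 = -g/2 - B/4)
x(a, d(5)) - 1*(-41070) = (-½*5 - ¼*(-166)) - 1*(-41070) = (-5/2 + 83/2) + 41070 = 39 + 41070 = 41109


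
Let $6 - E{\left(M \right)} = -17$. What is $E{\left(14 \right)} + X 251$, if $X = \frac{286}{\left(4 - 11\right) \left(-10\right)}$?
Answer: $\frac{36698}{35} \approx 1048.5$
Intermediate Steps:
$E{\left(M \right)} = 23$ ($E{\left(M \right)} = 6 - -17 = 6 + 17 = 23$)
$X = \frac{143}{35}$ ($X = \frac{286}{\left(-7\right) \left(-10\right)} = \frac{286}{70} = 286 \cdot \frac{1}{70} = \frac{143}{35} \approx 4.0857$)
$E{\left(14 \right)} + X 251 = 23 + \frac{143}{35} \cdot 251 = 23 + \frac{35893}{35} = \frac{36698}{35}$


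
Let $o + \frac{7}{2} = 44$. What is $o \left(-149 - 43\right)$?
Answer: $-7776$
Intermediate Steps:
$o = \frac{81}{2}$ ($o = - \frac{7}{2} + 44 = \frac{81}{2} \approx 40.5$)
$o \left(-149 - 43\right) = \frac{81 \left(-149 - 43\right)}{2} = \frac{81}{2} \left(-192\right) = -7776$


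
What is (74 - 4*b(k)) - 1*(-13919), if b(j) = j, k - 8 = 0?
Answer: 13961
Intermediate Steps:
k = 8 (k = 8 + 0 = 8)
(74 - 4*b(k)) - 1*(-13919) = (74 - 4*8) - 1*(-13919) = (74 - 32) + 13919 = 42 + 13919 = 13961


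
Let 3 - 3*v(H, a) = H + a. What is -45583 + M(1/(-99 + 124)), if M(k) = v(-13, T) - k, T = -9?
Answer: -3418103/75 ≈ -45575.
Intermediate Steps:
v(H, a) = 1 - H/3 - a/3 (v(H, a) = 1 - (H + a)/3 = 1 + (-H/3 - a/3) = 1 - H/3 - a/3)
M(k) = 25/3 - k (M(k) = (1 - ⅓*(-13) - ⅓*(-9)) - k = (1 + 13/3 + 3) - k = 25/3 - k)
-45583 + M(1/(-99 + 124)) = -45583 + (25/3 - 1/(-99 + 124)) = -45583 + (25/3 - 1/25) = -45583 + 622/75 = -3418103/75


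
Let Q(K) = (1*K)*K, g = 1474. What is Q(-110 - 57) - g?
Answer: 26415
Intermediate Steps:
Q(K) = K² (Q(K) = K*K = K²)
Q(-110 - 57) - g = (-110 - 57)² - 1*1474 = (-167)² - 1474 = 27889 - 1474 = 26415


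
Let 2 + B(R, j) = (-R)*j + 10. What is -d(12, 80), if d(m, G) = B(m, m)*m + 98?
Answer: 1534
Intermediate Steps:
B(R, j) = 8 - R*j (B(R, j) = -2 + ((-R)*j + 10) = -2 + (-R*j + 10) = -2 + (10 - R*j) = 8 - R*j)
d(m, G) = 98 + m*(8 - m²) (d(m, G) = (8 - m*m)*m + 98 = (8 - m²)*m + 98 = m*(8 - m²) + 98 = 98 + m*(8 - m²))
-d(12, 80) = -(98 - 1*12*(-8 + 12²)) = -(98 - 1*12*(-8 + 144)) = -(98 - 1*12*136) = -(98 - 1632) = -1*(-1534) = 1534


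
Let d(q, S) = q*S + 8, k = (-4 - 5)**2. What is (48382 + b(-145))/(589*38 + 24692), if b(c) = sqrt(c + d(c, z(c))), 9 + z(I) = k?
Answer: 24191/23537 + I*sqrt(10577)/47074 ≈ 1.0278 + 0.0021847*I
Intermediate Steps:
k = 81 (k = (-9)**2 = 81)
z(I) = 72 (z(I) = -9 + 81 = 72)
d(q, S) = 8 + S*q (d(q, S) = S*q + 8 = 8 + S*q)
b(c) = sqrt(8 + 73*c) (b(c) = sqrt(c + (8 + 72*c)) = sqrt(8 + 73*c))
(48382 + b(-145))/(589*38 + 24692) = (48382 + sqrt(8 + 73*(-145)))/(589*38 + 24692) = (48382 + sqrt(8 - 10585))/(22382 + 24692) = (48382 + sqrt(-10577))/47074 = (48382 + I*sqrt(10577))*(1/47074) = 24191/23537 + I*sqrt(10577)/47074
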